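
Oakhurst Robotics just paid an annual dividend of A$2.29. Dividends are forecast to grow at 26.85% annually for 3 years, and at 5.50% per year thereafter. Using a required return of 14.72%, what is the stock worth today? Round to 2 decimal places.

A$43.85

Two-stage DDM. Project D₁…D_3 at 0.2685, terminal growth 0.055, discount at r = 0.1472.
D_1 = 2.9049
D_2 = 3.6848
D_3 = 4.6742
Terminal value at t=3: TV = D_4/(r−g) = 4.9313/(0.1472−0.055) = 53.4846
P₀ = 2.9049/(1+0.1472)^1 + 3.6848/(1+0.1472)^2 + 4.6742/(1+0.1472)^3 + 53.4846/(1+0.1472)^3 = 43.8530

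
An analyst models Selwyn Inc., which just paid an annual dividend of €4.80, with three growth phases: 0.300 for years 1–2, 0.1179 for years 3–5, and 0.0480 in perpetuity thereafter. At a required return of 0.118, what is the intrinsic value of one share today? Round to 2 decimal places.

€128.68

Three-stage DDM. Project D₁…D_5; terminal Gordon value at t=5 with g = 0.048; discount at r = 0.118.
D_1 = 6.2400
D_2 = 8.1120
D_3 = 9.0684
D_4 = 10.1376
D_5 = 11.3328
TV_5 = 11.8768/(0.118−0.048) = 169.6680
P₀ = Σ Dₜ/(1+r)ᵗ + TV_5/(1+r)^5 = 128.6763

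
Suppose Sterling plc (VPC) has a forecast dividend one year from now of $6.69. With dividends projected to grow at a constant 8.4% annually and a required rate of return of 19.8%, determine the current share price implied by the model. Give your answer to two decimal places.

Gordon growth model: P₀ = D₁/(r − g), with D₁ = 6.69 given directly.
P₀ = 6.6900 / (0.198 − 0.084) = 6.6900 / 0.114 = 58.6842

$58.68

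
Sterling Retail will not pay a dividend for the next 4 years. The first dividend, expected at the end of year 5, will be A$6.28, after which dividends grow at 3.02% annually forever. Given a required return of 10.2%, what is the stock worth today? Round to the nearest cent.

A$59.31

Deferred-dividend DDM. At t=4 the remaining stream is a growing perpetuity with first payment D_5 = 6.28.
V_4 = D_5/(r−g) = 6.28/(0.102−0.0302) = 87.4652
P₀ = V_4/(1+r)^4 = 87.4652/(1+0.102)^4 = 59.3074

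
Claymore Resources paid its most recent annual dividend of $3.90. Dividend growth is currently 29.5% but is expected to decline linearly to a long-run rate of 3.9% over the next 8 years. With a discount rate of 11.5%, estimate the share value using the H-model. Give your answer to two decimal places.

H-model: P₀ = D₀[(1+g_L) + H(g_S−g_L)]/(r−g_L), with H = 8/2 = 4.
P₀ = 3.90 × [(1+0.039) + 4×(0.295−0.039)] / (0.115−0.039)
   = 3.90 × 2.0630 / 0.076 = 105.8645

$105.86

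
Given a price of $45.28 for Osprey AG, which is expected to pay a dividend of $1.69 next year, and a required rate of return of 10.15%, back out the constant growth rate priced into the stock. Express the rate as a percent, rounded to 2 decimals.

6.42%

From P₀ = D₁/(r − g), the implied growth is g = r − D₁/P₀.
g = 0.1015 − 1.69/45.28 = 0.1015 − 0.03732 = 0.06418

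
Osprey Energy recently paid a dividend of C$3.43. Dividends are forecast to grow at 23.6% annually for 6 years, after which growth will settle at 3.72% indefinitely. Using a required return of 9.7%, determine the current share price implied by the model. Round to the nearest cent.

C$153.61

Two-stage DDM. Project D₁…D_6 at 0.236, terminal growth 0.0372, discount at r = 0.097.
D_1 = 4.2395
D_2 = 5.2400
D_3 = 6.4766
D_4 = 8.0051
D_5 = 9.8943
D_6 = 12.2294
Terminal value at t=6: TV = D_7/(r−g) = 12.6843/(0.097−0.0372) = 212.1125
P₀ = 4.2395/(1+0.097)^1 + 5.2400/(1+0.097)^2 + 6.4766/(1+0.097)^3 + 8.0051/(1+0.097)^4 + 9.8943/(1+0.097)^5 + 12.2294/(1+0.097)^6 + 212.1125/(1+0.097)^6 = 153.6079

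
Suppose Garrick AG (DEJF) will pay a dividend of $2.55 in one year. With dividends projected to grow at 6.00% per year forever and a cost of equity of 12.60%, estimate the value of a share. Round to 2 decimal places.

Gordon growth model: P₀ = D₁/(r − g), with D₁ = 2.55 given directly.
P₀ = 2.5500 / (0.126 − 0.06) = 2.5500 / 0.066 = 38.6364

$38.64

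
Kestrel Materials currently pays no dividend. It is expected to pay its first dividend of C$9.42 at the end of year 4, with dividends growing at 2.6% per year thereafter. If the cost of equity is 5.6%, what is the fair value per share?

C$266.65

Deferred-dividend DDM. At t=3 the remaining stream is a growing perpetuity with first payment D_4 = 9.42.
V_3 = D_4/(r−g) = 9.42/(0.056−0.026) = 314.0000
P₀ = V_3/(1+r)^3 = 314.0000/(1+0.056)^3 = 266.6477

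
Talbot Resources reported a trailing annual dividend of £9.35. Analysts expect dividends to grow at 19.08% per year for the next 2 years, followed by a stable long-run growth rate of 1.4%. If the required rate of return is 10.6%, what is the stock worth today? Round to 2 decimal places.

£140.37

Two-stage DDM. Project D₁…D_2 at 0.1908, terminal growth 0.014, discount at r = 0.106.
D_1 = 11.1340
D_2 = 13.2583
Terminal value at t=2: TV = D_3/(r−g) = 13.4440/(0.106−0.014) = 146.1300
P₀ = 11.1340/(1+0.106)^1 + 13.2583/(1+0.106)^2 + 146.1300/(1+0.106)^2 = 140.3675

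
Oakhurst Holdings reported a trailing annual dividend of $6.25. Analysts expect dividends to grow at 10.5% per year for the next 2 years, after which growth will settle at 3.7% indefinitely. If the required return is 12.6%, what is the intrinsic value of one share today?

$82.28

Two-stage DDM. Project D₁…D_2 at 0.105, terminal growth 0.037, discount at r = 0.126.
D_1 = 6.9062
D_2 = 7.6314
Terminal value at t=2: TV = D_3/(r−g) = 7.9138/(0.126−0.037) = 88.9187
P₀ = 6.9062/(1+0.126)^1 + 7.6314/(1+0.126)^2 + 88.9187/(1+0.126)^2 = 82.2845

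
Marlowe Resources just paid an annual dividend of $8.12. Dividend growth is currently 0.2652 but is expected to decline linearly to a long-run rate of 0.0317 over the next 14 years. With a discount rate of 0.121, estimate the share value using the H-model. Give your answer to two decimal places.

H-model: P₀ = D₀[(1+g_L) + H(g_S−g_L)]/(r−g_L), with H = 14/2 = 7.
P₀ = 8.12 × [(1+0.0317) + 7×(0.2652−0.0317)] / (0.121−0.0317)
   = 8.12 × 2.6662 / 0.0893 = 242.4361

$242.44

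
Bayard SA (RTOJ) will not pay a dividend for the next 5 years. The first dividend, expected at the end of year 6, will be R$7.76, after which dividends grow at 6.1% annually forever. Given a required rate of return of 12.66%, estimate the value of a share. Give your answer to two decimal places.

R$65.18

Deferred-dividend DDM. At t=5 the remaining stream is a growing perpetuity with first payment D_6 = 7.76.
V_5 = D_6/(r−g) = 7.76/(0.1266−0.061) = 118.2927
P₀ = V_5/(1+r)^5 = 118.2927/(1+0.1266)^5 = 65.1792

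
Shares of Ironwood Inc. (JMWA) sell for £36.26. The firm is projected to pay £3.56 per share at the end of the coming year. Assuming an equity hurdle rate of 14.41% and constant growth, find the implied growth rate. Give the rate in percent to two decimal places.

From P₀ = D₁/(r − g), the implied growth is g = r − D₁/P₀.
g = 0.1441 − 3.56/36.26 = 0.1441 − 0.09818 = 0.04592

4.59%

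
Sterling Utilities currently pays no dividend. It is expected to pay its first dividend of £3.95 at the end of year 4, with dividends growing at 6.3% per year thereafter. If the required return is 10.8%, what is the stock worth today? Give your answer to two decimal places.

Deferred-dividend DDM. At t=3 the remaining stream is a growing perpetuity with first payment D_4 = 3.95.
V_3 = D_4/(r−g) = 3.95/(0.108−0.063) = 87.7778
P₀ = V_3/(1+r)^3 = 87.7778/(1+0.108)^3 = 64.5305

£64.53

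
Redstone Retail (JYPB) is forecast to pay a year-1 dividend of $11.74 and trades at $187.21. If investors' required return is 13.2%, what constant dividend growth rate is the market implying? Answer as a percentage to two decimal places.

From P₀ = D₁/(r − g), the implied growth is g = r − D₁/P₀.
g = 0.132 − 11.74/187.21 = 0.132 − 0.06271 = 0.06929

6.93%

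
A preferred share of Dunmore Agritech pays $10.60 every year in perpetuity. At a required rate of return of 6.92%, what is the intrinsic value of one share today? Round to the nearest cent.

Zero-growth DDM (perpetuity): P₀ = D/r = 10.60 / 0.0692 = 153.1792

$153.18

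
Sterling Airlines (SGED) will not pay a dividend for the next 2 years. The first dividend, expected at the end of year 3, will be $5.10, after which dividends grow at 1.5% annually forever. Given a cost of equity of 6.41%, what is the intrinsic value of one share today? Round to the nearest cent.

$91.73

Deferred-dividend DDM. At t=2 the remaining stream is a growing perpetuity with first payment D_3 = 5.10.
V_2 = D_3/(r−g) = 5.10/(0.0641−0.015) = 103.8697
P₀ = V_2/(1+r)^2 = 103.8697/(1+0.0641)^2 = 91.7326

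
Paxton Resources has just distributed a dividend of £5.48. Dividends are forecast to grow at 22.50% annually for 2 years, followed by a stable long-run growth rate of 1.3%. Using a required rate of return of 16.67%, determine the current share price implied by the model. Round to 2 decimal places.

Two-stage DDM. Project D₁…D_2 at 0.225, terminal growth 0.013, discount at r = 0.1667.
D_1 = 6.7130
D_2 = 8.2234
Terminal value at t=2: TV = D_3/(r−g) = 8.3303/(0.1667−0.013) = 54.1986
P₀ = 6.7130/(1+0.1667)^1 + 8.2234/(1+0.1667)^2 + 54.1986/(1+0.1667)^2 = 51.6123

£51.61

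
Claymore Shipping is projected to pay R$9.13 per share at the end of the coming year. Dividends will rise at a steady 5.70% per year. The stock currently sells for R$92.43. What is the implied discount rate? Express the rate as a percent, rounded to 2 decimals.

Rearranging the constant-growth DDM: r = D₁/P₀ + g.
r = 9.1300 / 92.43 + 0.057 = 0.09878 + 0.057 = 0.15578

15.58%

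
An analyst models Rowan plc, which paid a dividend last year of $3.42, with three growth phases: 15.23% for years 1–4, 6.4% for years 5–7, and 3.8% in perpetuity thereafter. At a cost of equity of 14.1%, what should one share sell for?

Three-stage DDM. Project D₁…D_7; terminal Gordon value at t=7 with g = 0.038; discount at r = 0.141.
D_1 = 3.9409
D_2 = 4.5411
D_3 = 5.2327
D_4 = 6.0296
D_5 = 6.4155
D_6 = 6.8261
D_7 = 7.2630
TV_7 = 7.5389/(0.141−0.038) = 73.1936
P₀ = Σ Dₜ/(1+r)ᵗ + TV_7/(1+r)^7 = 52.3898

$52.39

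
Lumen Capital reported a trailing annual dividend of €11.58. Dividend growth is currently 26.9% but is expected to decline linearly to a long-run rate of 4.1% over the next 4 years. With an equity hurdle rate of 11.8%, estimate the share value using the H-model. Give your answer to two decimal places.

€225.13

H-model: P₀ = D₀[(1+g_L) + H(g_S−g_L)]/(r−g_L), with H = 4/2 = 2.
P₀ = 11.58 × [(1+0.041) + 2×(0.269−0.041)] / (0.118−0.041)
   = 11.58 × 1.4970 / 0.077 = 225.1332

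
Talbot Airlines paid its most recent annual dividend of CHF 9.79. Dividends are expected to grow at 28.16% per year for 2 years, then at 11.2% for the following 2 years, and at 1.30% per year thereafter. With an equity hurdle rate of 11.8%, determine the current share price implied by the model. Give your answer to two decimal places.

CHF 172.40

Three-stage DDM. Project D₁…D_4; terminal Gordon value at t=4 with g = 0.013; discount at r = 0.118.
D_1 = 12.5469
D_2 = 16.0801
D_3 = 17.8810
D_4 = 19.8837
TV_4 = 20.1422/(0.118−0.013) = 191.8304
P₀ = Σ Dₜ/(1+r)ᵗ + TV_4/(1+r)^4 = 172.3967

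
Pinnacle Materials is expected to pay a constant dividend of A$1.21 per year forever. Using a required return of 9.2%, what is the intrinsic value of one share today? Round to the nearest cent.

A$13.15

Zero-growth DDM (perpetuity): P₀ = D/r = 1.21 / 0.092 = 13.1522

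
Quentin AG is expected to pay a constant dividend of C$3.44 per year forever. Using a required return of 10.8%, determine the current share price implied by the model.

Zero-growth DDM (perpetuity): P₀ = D/r = 3.44 / 0.108 = 31.8519

C$31.85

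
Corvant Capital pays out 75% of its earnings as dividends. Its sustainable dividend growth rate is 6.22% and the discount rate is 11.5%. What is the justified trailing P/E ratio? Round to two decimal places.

Justified trailing P/E = b(1+g)/(r−g) = 0.75×(1+0.0622)/(0.115−0.0622) = 15.0881

15.09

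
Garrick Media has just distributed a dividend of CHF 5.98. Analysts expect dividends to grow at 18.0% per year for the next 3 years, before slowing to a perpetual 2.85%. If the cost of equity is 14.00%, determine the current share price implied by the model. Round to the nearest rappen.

CHF 80.40

Two-stage DDM. Project D₁…D_3 at 0.18, terminal growth 0.0285, discount at r = 0.14.
D_1 = 7.0564
D_2 = 8.3266
D_3 = 9.8253
Terminal value at t=3: TV = D_4/(r−g) = 10.1054/(0.14−0.0285) = 90.6310
P₀ = 7.0564/(1+0.14)^1 + 8.3266/(1+0.14)^2 + 9.8253/(1+0.14)^3 + 90.6310/(1+0.14)^3 = 80.4020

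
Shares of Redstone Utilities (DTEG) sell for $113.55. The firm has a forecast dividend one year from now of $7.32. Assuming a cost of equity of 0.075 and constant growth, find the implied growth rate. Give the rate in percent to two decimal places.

From P₀ = D₁/(r − g), the implied growth is g = r − D₁/P₀.
g = 0.075 − 7.32/113.55 = 0.075 − 0.06446 = 0.01054

1.05%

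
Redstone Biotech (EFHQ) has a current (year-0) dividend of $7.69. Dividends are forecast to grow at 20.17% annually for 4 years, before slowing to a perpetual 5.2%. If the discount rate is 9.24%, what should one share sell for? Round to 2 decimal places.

Two-stage DDM. Project D₁…D_4 at 0.2017, terminal growth 0.052, discount at r = 0.0924.
D_1 = 9.2411
D_2 = 11.1050
D_3 = 13.3449
D_4 = 16.0365
Terminal value at t=4: TV = D_5/(r−g) = 16.8704/(0.0924−0.052) = 417.5851
P₀ = 9.2411/(1+0.0924)^1 + 11.1050/(1+0.0924)^2 + 13.3449/(1+0.0924)^3 + 16.0365/(1+0.0924)^4 + 417.5851/(1+0.0924)^4 = 332.5000

$332.50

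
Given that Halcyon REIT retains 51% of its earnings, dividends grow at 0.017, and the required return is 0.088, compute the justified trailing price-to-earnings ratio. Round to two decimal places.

Payout ratio b = 1 − 0.51 = 0.49.
Justified trailing P/E = b(1+g)/(r−g) = 0.49×(1+0.017)/(0.088−0.017) = 7.0187

7.02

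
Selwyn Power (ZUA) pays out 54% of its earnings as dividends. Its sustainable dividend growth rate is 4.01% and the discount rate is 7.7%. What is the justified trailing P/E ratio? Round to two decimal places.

Justified trailing P/E = b(1+g)/(r−g) = 0.54×(1+0.0401)/(0.077−0.0401) = 15.2210

15.22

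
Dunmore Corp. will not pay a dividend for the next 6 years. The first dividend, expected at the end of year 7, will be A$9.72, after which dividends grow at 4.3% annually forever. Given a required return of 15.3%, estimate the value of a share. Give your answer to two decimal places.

Deferred-dividend DDM. At t=6 the remaining stream is a growing perpetuity with first payment D_7 = 9.72.
V_6 = D_7/(r−g) = 9.72/(0.153−0.043) = 88.3636
P₀ = V_6/(1+r)^6 = 88.3636/(1+0.153)^6 = 37.6095

A$37.61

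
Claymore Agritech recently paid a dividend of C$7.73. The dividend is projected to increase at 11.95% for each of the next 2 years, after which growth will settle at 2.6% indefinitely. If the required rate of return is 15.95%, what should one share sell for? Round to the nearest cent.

C$70.05

Two-stage DDM. Project D₁…D_2 at 0.1195, terminal growth 0.026, discount at r = 0.1595.
D_1 = 8.6537
D_2 = 9.6879
Terminal value at t=2: TV = D_3/(r−g) = 9.9397/(0.1595−0.026) = 74.4550
P₀ = 8.6537/(1+0.1595)^1 + 9.6879/(1+0.1595)^2 + 74.4550/(1+0.1595)^2 = 70.0491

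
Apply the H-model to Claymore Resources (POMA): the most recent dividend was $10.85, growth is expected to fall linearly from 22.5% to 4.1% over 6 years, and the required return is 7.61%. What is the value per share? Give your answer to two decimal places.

$492.42

H-model: P₀ = D₀[(1+g_L) + H(g_S−g_L)]/(r−g_L), with H = 6/2 = 3.
P₀ = 10.85 × [(1+0.041) + 3×(0.225−0.041)] / (0.0761−0.041)
   = 10.85 × 1.5930 / 0.0351 = 492.4231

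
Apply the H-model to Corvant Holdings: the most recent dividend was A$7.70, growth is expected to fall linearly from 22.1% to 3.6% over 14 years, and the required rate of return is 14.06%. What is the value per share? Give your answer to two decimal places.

A$171.59

H-model: P₀ = D₀[(1+g_L) + H(g_S−g_L)]/(r−g_L), with H = 14/2 = 7.
P₀ = 7.70 × [(1+0.036) + 7×(0.221−0.036)] / (0.1406−0.036)
   = 7.70 × 2.3310 / 0.1046 = 171.5937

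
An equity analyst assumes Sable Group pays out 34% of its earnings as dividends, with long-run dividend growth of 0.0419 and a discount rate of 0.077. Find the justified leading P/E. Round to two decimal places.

Justified leading P/E = b/(r−g) = 0.34/(0.077−0.0419) = 9.6866

9.69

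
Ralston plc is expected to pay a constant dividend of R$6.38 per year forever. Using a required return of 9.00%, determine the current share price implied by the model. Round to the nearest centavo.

R$70.89

Zero-growth DDM (perpetuity): P₀ = D/r = 6.38 / 0.09 = 70.8889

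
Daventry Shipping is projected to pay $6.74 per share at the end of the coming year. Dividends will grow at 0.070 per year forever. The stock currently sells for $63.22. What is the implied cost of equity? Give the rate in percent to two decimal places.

17.66%

Rearranging the constant-growth DDM: r = D₁/P₀ + g.
r = 6.7400 / 63.22 + 0.07 = 0.10661 + 0.07 = 0.17661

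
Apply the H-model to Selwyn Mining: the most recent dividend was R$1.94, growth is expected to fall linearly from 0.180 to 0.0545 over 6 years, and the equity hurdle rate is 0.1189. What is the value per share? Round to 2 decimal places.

H-model: P₀ = D₀[(1+g_L) + H(g_S−g_L)]/(r−g_L), with H = 6/2 = 3.
P₀ = 1.94 × [(1+0.0545) + 3×(0.18−0.0545)] / (0.1189−0.0545)
   = 1.94 × 1.4310 / 0.0644 = 43.1078

R$43.11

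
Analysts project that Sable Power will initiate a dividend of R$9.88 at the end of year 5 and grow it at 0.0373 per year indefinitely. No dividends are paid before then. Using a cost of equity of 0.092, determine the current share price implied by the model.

Deferred-dividend DDM. At t=4 the remaining stream is a growing perpetuity with first payment D_5 = 9.88.
V_4 = D_5/(r−g) = 9.88/(0.092−0.0373) = 180.6216
P₀ = V_4/(1+r)^4 = 180.6216/(1+0.092)^4 = 127.0220

R$127.02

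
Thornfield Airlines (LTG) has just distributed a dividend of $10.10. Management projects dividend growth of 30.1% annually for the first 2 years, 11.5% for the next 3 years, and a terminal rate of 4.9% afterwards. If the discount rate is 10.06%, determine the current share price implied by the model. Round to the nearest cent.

$367.83

Three-stage DDM. Project D₁…D_5; terminal Gordon value at t=5 with g = 0.049; discount at r = 0.1006.
D_1 = 13.1401
D_2 = 17.0953
D_3 = 19.0612
D_4 = 21.2533
D_5 = 23.6974
TV_5 = 24.8586/(0.1006−0.049) = 481.7551
P₀ = Σ Dₜ/(1+r)ᵗ + TV_5/(1+r)^5 = 367.8259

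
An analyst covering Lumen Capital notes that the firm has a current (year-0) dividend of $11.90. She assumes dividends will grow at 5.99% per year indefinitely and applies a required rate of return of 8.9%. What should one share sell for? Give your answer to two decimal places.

Gordon growth model: P₀ = D₁/(r − g). D₁ = 11.90 × (1 + 0.0599) = 12.6128.
P₀ = 12.6128 / (0.089 − 0.0599) = 12.6128 / 0.0291 = 433.4299

$433.43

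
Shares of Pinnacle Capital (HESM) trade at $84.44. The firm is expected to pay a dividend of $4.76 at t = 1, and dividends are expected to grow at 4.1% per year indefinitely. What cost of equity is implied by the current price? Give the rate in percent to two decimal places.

9.74%

Rearranging the constant-growth DDM: r = D₁/P₀ + g.
r = 4.7600 / 84.44 + 0.041 = 0.05637 + 0.041 = 0.09737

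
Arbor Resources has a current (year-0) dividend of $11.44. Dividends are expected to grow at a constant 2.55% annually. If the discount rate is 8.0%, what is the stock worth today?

Gordon growth model: P₀ = D₁/(r − g). D₁ = 11.44 × (1 + 0.0255) = 11.7317.
P₀ = 11.7317 / (0.08 − 0.0255) = 11.7317 / 0.0545 = 215.2609

$215.26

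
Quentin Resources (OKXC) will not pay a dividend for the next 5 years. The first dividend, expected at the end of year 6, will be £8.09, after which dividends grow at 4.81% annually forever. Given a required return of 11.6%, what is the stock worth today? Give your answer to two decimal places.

£68.83

Deferred-dividend DDM. At t=5 the remaining stream is a growing perpetuity with first payment D_6 = 8.09.
V_5 = D_6/(r−g) = 8.09/(0.116−0.0481) = 119.1458
P₀ = V_5/(1+r)^5 = 119.1458/(1+0.116)^5 = 68.8268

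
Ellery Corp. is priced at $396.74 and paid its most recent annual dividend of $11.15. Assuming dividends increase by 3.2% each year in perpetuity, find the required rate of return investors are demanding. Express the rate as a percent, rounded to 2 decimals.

6.10%

Rearranging the constant-growth DDM: r = D₁/P₀ + g.
D₁ = 11.15 × (1 + 0.032) = 11.5068.
r = 11.5068 / 396.74 + 0.032 = 0.02900 + 0.032 = 0.06100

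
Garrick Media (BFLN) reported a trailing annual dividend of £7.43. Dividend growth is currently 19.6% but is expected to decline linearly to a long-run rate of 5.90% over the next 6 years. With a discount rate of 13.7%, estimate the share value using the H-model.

£140.03

H-model: P₀ = D₀[(1+g_L) + H(g_S−g_L)]/(r−g_L), with H = 6/2 = 3.
P₀ = 7.43 × [(1+0.059) + 3×(0.196−0.059)] / (0.137−0.059)
   = 7.43 × 1.4700 / 0.078 = 140.0269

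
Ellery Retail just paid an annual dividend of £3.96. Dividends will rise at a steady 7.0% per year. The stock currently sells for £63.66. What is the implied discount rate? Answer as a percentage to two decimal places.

13.66%

Rearranging the constant-growth DDM: r = D₁/P₀ + g.
D₁ = 3.96 × (1 + 0.07) = 4.2372.
r = 4.2372 / 63.66 + 0.07 = 0.06656 + 0.07 = 0.13656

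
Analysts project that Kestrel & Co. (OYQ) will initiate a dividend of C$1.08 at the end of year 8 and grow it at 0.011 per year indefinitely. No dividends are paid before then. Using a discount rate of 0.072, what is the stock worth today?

Deferred-dividend DDM. At t=7 the remaining stream is a growing perpetuity with first payment D_8 = 1.08.
V_7 = D_8/(r−g) = 1.08/(0.072−0.011) = 17.7049
P₀ = V_7/(1+r)^7 = 17.7049/(1+0.072)^7 = 10.8825

C$10.88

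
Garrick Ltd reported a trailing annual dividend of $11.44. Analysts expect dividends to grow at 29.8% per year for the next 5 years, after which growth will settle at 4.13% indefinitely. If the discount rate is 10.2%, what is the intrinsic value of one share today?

Two-stage DDM. Project D₁…D_5 at 0.298, terminal growth 0.0413, discount at r = 0.102.
D_1 = 14.8491
D_2 = 19.2742
D_3 = 25.0179
D_4 = 32.4732
D_5 = 42.1502
Terminal value at t=5: TV = D_6/(r−g) = 43.8910/(0.102−0.0413) = 723.0805
P₀ = 14.8491/(1+0.102)^1 + 19.2742/(1+0.102)^2 + 25.0179/(1+0.102)^3 + 32.4732/(1+0.102)^4 + 42.1502/(1+0.102)^5 + 723.0805/(1+0.102)^5 = 540.9112

$540.91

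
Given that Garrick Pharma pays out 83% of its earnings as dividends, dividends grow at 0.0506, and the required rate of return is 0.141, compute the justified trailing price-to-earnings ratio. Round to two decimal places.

9.65

Justified trailing P/E = b(1+g)/(r−g) = 0.83×(1+0.0506)/(0.141−0.0506) = 9.6460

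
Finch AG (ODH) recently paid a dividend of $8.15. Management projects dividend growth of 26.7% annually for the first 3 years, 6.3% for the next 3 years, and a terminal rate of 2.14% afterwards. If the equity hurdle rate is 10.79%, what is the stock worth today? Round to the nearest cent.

Three-stage DDM. Project D₁…D_6; terminal Gordon value at t=6 with g = 0.0214; discount at r = 0.1079.
D_1 = 10.3261
D_2 = 13.0831
D_3 = 16.5763
D_4 = 17.6206
D_5 = 18.7307
D_6 = 19.9107
TV_6 = 20.3368/(0.1079−0.0214) = 235.1078
P₀ = Σ Dₜ/(1+r)ᵗ + TV_6/(1+r)^6 = 192.9870

$192.99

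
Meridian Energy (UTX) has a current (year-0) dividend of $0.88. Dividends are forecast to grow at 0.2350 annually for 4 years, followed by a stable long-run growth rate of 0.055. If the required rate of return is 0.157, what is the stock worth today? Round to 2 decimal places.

$15.97

Two-stage DDM. Project D₁…D_4 at 0.235, terminal growth 0.055, discount at r = 0.157.
D_1 = 1.0868
D_2 = 1.3422
D_3 = 1.6576
D_4 = 2.0472
Terminal value at t=4: TV = D_5/(r−g) = 2.1597/(0.157−0.055) = 21.1740
P₀ = 1.0868/(1+0.157)^1 + 1.3422/(1+0.157)^2 + 1.6576/(1+0.157)^3 + 2.0472/(1+0.157)^4 + 21.1740/(1+0.157)^4 = 15.9706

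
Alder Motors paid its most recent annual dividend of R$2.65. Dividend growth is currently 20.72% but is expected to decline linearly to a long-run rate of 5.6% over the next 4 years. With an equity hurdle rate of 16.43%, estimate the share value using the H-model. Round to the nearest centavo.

H-model: P₀ = D₀[(1+g_L) + H(g_S−g_L)]/(r−g_L), with H = 4/2 = 2.
P₀ = 2.65 × [(1+0.056) + 2×(0.2072−0.056)] / (0.1643−0.056)
   = 2.65 × 1.3584 / 0.1083 = 33.2388

R$33.24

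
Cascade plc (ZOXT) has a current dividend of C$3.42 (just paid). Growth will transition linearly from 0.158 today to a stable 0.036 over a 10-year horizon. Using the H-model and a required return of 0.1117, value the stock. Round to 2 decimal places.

H-model: P₀ = D₀[(1+g_L) + H(g_S−g_L)]/(r−g_L), with H = 10/2 = 5.
P₀ = 3.42 × [(1+0.036) + 5×(0.158−0.036)] / (0.1117−0.036)
   = 3.42 × 1.6460 / 0.0757 = 74.3635

C$74.36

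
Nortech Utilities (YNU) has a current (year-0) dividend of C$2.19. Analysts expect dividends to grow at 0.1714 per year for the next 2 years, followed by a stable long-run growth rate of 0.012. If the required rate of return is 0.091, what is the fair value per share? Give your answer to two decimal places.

C$37.22

Two-stage DDM. Project D₁…D_2 at 0.1714, terminal growth 0.012, discount at r = 0.091.
D_1 = 2.5654
D_2 = 3.0051
Terminal value at t=2: TV = D_3/(r−g) = 3.0411/(0.091−0.012) = 38.4953
P₀ = 2.5654/(1+0.091)^1 + 3.0051/(1+0.091)^2 + 38.4953/(1+0.091)^2 = 37.2174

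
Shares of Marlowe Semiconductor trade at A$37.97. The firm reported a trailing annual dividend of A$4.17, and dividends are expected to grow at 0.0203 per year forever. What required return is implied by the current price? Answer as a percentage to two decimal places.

Rearranging the constant-growth DDM: r = D₁/P₀ + g.
D₁ = 4.17 × (1 + 0.0203) = 4.2547.
r = 4.2547 / 37.97 + 0.0203 = 0.11205 + 0.0203 = 0.13235

13.24%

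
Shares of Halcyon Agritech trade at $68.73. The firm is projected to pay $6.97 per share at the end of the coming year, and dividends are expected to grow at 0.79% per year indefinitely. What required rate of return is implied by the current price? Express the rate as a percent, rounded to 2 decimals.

Rearranging the constant-growth DDM: r = D₁/P₀ + g.
r = 6.9700 / 68.73 + 0.0079 = 0.10141 + 0.0079 = 0.10931

10.93%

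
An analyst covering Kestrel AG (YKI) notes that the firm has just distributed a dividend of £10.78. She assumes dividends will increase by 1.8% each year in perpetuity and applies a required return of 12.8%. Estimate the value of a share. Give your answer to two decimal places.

£99.76

Gordon growth model: P₀ = D₁/(r − g). D₁ = 10.78 × (1 + 0.018) = 10.9740.
P₀ = 10.9740 / (0.128 − 0.018) = 10.9740 / 0.11 = 99.7640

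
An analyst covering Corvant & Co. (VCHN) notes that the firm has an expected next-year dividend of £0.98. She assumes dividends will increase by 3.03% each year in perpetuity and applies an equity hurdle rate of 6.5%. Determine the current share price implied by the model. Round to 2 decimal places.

Gordon growth model: P₀ = D₁/(r − g), with D₁ = 0.98 given directly.
P₀ = 0.9800 / (0.065 − 0.0303) = 0.9800 / 0.0347 = 28.2421

£28.24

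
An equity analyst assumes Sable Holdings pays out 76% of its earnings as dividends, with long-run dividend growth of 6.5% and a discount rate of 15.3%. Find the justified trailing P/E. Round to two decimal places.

Justified trailing P/E = b(1+g)/(r−g) = 0.76×(1+0.065)/(0.153−0.065) = 9.1977

9.20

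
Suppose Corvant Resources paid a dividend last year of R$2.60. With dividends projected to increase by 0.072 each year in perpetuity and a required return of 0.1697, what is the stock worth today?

Gordon growth model: P₀ = D₁/(r − g). D₁ = 2.60 × (1 + 0.072) = 2.7872.
P₀ = 2.7872 / (0.1697 − 0.072) = 2.7872 / 0.0977 = 28.5281

R$28.53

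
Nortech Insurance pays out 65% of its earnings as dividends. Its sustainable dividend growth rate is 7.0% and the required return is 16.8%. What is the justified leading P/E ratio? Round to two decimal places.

6.63

Justified leading P/E = b/(r−g) = 0.65/(0.168−0.07) = 6.6327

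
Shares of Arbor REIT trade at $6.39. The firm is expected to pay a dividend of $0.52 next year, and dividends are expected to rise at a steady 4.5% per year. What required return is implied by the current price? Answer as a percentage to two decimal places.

Rearranging the constant-growth DDM: r = D₁/P₀ + g.
r = 0.5200 / 6.39 + 0.045 = 0.08138 + 0.045 = 0.12638

12.64%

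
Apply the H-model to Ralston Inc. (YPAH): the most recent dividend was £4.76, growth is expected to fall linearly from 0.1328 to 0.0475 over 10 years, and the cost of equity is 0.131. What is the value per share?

£84.03

H-model: P₀ = D₀[(1+g_L) + H(g_S−g_L)]/(r−g_L), with H = 10/2 = 5.
P₀ = 4.76 × [(1+0.0475) + 5×(0.1328−0.0475)] / (0.131−0.0475)
   = 4.76 × 1.4740 / 0.0835 = 84.0268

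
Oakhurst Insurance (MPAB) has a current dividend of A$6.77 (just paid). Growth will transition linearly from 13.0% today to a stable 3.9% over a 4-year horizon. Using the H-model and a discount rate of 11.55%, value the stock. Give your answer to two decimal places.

A$108.05

H-model: P₀ = D₀[(1+g_L) + H(g_S−g_L)]/(r−g_L), with H = 4/2 = 2.
P₀ = 6.77 × [(1+0.039) + 2×(0.13−0.039)] / (0.1155−0.039)
   = 6.77 × 1.2210 / 0.0765 = 108.0545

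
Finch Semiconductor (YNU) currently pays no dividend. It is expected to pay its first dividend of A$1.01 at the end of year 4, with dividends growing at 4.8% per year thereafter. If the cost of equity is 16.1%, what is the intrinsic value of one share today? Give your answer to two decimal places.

Deferred-dividend DDM. At t=3 the remaining stream is a growing perpetuity with first payment D_4 = 1.01.
V_3 = D_4/(r−g) = 1.01/(0.161−0.048) = 8.9381
P₀ = V_3/(1+r)^3 = 8.9381/(1+0.161)^3 = 5.7114

A$5.71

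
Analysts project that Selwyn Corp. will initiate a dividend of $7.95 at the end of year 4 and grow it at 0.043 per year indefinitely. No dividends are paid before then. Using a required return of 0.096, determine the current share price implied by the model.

Deferred-dividend DDM. At t=3 the remaining stream is a growing perpetuity with first payment D_4 = 7.95.
V_3 = D_4/(r−g) = 7.95/(0.096−0.043) = 150.0000
P₀ = V_3/(1+r)^3 = 150.0000/(1+0.096)^3 = 113.9356

$113.94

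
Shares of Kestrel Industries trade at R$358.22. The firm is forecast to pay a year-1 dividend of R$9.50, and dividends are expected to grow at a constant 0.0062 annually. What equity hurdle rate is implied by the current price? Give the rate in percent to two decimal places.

3.27%

Rearranging the constant-growth DDM: r = D₁/P₀ + g.
r = 9.5000 / 358.22 + 0.0062 = 0.02652 + 0.0062 = 0.03272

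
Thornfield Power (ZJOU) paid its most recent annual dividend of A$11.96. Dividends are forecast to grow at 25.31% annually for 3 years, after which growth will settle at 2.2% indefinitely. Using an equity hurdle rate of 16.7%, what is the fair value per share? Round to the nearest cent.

A$145.81

Two-stage DDM. Project D₁…D_3 at 0.2531, terminal growth 0.022, discount at r = 0.167.
D_1 = 14.9871
D_2 = 18.7803
D_3 = 23.5336
Terminal value at t=3: TV = D_4/(r−g) = 24.0513/(0.167−0.022) = 165.8713
P₀ = 14.9871/(1+0.167)^1 + 18.7803/(1+0.167)^2 + 23.5336/(1+0.167)^3 + 165.8713/(1+0.167)^3 = 145.8055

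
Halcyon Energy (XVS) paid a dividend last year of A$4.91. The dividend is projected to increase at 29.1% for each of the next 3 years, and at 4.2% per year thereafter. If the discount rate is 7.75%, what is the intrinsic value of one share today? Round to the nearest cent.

A$269.26

Two-stage DDM. Project D₁…D_3 at 0.291, terminal growth 0.042, discount at r = 0.0775.
D_1 = 6.3388
D_2 = 8.1834
D_3 = 10.5648
Terminal value at t=3: TV = D_4/(r−g) = 11.0085/(0.0775−0.042) = 310.0984
P₀ = 6.3388/(1+0.0775)^1 + 8.1834/(1+0.0775)^2 + 10.5648/(1+0.0775)^3 + 310.0984/(1+0.0775)^3 = 269.2602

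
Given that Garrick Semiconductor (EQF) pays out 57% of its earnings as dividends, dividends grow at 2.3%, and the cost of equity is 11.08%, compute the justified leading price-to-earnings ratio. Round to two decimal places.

6.49

Justified leading P/E = b/(r−g) = 0.57/(0.1108−0.023) = 6.4920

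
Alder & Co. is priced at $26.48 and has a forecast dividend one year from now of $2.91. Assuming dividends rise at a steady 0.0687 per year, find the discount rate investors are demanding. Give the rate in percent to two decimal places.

17.86%

Rearranging the constant-growth DDM: r = D₁/P₀ + g.
r = 2.9100 / 26.48 + 0.0687 = 0.10989 + 0.0687 = 0.17859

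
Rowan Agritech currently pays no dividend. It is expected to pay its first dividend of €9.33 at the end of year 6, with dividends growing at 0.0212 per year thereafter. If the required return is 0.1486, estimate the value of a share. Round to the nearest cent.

€36.63

Deferred-dividend DDM. At t=5 the remaining stream is a growing perpetuity with first payment D_6 = 9.33.
V_5 = D_6/(r−g) = 9.33/(0.1486−0.0212) = 73.2339
P₀ = V_5/(1+r)^5 = 73.2339/(1+0.1486)^5 = 36.6326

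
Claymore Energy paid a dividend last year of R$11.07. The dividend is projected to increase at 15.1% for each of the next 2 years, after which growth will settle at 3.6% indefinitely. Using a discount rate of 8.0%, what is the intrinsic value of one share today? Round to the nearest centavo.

Two-stage DDM. Project D₁…D_2 at 0.151, terminal growth 0.036, discount at r = 0.08.
D_1 = 12.7416
D_2 = 14.6655
Terminal value at t=2: TV = D_3/(r−g) = 15.1935/(0.08−0.036) = 345.3070
P₀ = 12.7416/(1+0.08)^1 + 14.6655/(1+0.08)^2 + 345.3070/(1+0.08)^2 = 320.4162

R$320.42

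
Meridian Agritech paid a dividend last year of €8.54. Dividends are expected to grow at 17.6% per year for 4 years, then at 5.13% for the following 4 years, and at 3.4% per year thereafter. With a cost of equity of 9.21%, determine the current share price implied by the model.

Three-stage DDM. Project D₁…D_8; terminal Gordon value at t=8 with g = 0.034; discount at r = 0.0921.
D_1 = 10.0430
D_2 = 11.8106
D_3 = 13.8893
D_4 = 16.3338
D_5 = 17.1717
D_6 = 18.0526
D_7 = 18.9787
D_8 = 19.9523
TV_8 = 20.6307/(0.0921−0.034) = 355.0898
P₀ = Σ Dₜ/(1+r)ᵗ + TV_8/(1+r)^8 = 258.5267

€258.53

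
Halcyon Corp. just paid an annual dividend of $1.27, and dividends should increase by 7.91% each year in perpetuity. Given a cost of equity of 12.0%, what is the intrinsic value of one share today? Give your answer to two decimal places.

Gordon growth model: P₀ = D₁/(r − g). D₁ = 1.27 × (1 + 0.0791) = 1.3705.
P₀ = 1.3705 / (0.12 − 0.0791) = 1.3705 / 0.0409 = 33.5075

$33.51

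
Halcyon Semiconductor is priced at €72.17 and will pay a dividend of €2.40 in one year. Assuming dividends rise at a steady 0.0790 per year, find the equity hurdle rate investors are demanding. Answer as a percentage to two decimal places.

11.23%

Rearranging the constant-growth DDM: r = D₁/P₀ + g.
r = 2.4000 / 72.17 + 0.079 = 0.03325 + 0.079 = 0.11225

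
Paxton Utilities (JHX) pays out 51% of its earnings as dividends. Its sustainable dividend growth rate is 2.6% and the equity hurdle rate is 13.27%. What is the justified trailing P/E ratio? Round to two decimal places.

Justified trailing P/E = b(1+g)/(r−g) = 0.51×(1+0.026)/(0.1327−0.026) = 4.9040

4.90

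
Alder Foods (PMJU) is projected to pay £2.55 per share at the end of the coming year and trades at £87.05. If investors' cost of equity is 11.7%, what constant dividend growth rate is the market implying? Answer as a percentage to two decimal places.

8.77%

From P₀ = D₁/(r − g), the implied growth is g = r − D₁/P₀.
g = 0.117 − 2.55/87.05 = 0.117 − 0.02929 = 0.08771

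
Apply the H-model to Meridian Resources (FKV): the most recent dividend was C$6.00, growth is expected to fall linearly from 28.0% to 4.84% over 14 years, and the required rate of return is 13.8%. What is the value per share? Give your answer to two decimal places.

C$178.77

H-model: P₀ = D₀[(1+g_L) + H(g_S−g_L)]/(r−g_L), with H = 14/2 = 7.
P₀ = 6.00 × [(1+0.0484) + 7×(0.28−0.0484)] / (0.138−0.0484)
   = 6.00 × 2.6696 / 0.0896 = 178.7679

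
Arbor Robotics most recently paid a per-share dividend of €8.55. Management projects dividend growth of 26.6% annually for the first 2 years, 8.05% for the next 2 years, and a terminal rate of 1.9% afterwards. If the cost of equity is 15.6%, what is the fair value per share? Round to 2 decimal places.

€104.80

Three-stage DDM. Project D₁…D_4; terminal Gordon value at t=4 with g = 0.019; discount at r = 0.156.
D_1 = 10.8243
D_2 = 13.7036
D_3 = 14.8067
D_4 = 15.9986
TV_4 = 16.3026/(0.156−0.019) = 118.9972
P₀ = Σ Dₜ/(1+r)ᵗ + TV_4/(1+r)^4 = 104.7973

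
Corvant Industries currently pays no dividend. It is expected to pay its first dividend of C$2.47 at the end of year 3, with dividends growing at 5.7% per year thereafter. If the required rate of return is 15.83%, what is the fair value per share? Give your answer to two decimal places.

Deferred-dividend DDM. At t=2 the remaining stream is a growing perpetuity with first payment D_3 = 2.47.
V_2 = D_3/(r−g) = 2.47/(0.1583−0.057) = 24.3830
P₀ = V_2/(1+r)^2 = 24.3830/(1+0.1583)^2 = 18.1738

C$18.17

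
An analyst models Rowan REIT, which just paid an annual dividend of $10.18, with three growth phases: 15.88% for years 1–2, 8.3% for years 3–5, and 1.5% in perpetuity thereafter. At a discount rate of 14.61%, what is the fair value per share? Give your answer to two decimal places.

$116.59

Three-stage DDM. Project D₁…D_5; terminal Gordon value at t=5 with g = 0.015; discount at r = 0.1461.
D_1 = 11.7966
D_2 = 13.6699
D_3 = 14.8045
D_4 = 16.0333
D_5 = 17.3640
TV_5 = 17.6245/(0.1461−0.015) = 134.4353
P₀ = Σ Dₜ/(1+r)ᵗ + TV_5/(1+r)^5 = 116.5900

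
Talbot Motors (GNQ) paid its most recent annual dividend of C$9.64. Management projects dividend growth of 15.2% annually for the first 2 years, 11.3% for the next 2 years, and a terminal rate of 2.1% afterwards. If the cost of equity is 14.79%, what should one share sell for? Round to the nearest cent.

C$111.36

Three-stage DDM. Project D₁…D_4; terminal Gordon value at t=4 with g = 0.021; discount at r = 0.1479.
D_1 = 11.1053
D_2 = 12.7933
D_3 = 14.2389
D_4 = 15.8479
TV_4 = 16.1807/(0.1479−0.021) = 127.5077
P₀ = Σ Dₜ/(1+r)ᵗ + TV_4/(1+r)^4 = 111.3627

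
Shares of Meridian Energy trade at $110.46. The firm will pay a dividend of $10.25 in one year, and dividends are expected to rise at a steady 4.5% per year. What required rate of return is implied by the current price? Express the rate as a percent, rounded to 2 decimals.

13.78%

Rearranging the constant-growth DDM: r = D₁/P₀ + g.
r = 10.2500 / 110.46 + 0.045 = 0.09279 + 0.045 = 0.13779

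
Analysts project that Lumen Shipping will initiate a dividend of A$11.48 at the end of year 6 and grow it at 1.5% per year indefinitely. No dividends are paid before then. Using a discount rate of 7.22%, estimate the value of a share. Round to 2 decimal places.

Deferred-dividend DDM. At t=5 the remaining stream is a growing perpetuity with first payment D_6 = 11.48.
V_5 = D_6/(r−g) = 11.48/(0.0722−0.015) = 200.6993
P₀ = V_5/(1+r)^5 = 200.6993/(1+0.0722)^5 = 141.6338

A$141.63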